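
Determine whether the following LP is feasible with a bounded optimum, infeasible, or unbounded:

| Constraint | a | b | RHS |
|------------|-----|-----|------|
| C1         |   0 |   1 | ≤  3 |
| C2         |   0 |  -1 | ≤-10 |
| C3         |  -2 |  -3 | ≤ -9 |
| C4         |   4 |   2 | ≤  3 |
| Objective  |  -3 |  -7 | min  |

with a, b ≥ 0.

Infeasible (no feasible solution exists)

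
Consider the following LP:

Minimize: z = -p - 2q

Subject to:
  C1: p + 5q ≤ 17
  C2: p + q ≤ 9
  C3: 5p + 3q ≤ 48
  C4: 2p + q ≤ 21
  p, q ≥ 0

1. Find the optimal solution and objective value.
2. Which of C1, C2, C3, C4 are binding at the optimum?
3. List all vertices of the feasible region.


1. p = 7, q = 2, z = -11
2. C1, C2
3. (0, 0), (9, 0), (7, 2), (0, 3.4)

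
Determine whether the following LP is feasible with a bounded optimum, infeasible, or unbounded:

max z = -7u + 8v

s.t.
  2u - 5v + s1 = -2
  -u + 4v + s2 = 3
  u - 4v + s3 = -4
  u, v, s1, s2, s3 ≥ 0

Infeasible (no feasible solution exists)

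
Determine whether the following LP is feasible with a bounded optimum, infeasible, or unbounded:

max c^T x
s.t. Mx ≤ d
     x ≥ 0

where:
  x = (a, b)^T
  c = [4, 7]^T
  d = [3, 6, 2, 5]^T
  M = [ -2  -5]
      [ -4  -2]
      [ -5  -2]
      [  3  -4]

Unbounded (objective can increase without bound)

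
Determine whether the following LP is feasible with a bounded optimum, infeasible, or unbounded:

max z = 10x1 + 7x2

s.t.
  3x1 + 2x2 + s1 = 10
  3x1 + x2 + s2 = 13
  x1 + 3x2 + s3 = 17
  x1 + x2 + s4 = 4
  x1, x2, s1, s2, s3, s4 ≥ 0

Feasible with a bounded optimal solution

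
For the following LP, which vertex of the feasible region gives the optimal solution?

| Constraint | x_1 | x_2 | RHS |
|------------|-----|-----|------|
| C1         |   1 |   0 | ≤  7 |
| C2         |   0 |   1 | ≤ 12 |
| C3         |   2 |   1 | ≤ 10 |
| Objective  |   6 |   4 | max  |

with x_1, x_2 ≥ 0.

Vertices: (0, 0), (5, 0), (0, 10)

Evaluate the objective at each vertex of the feasible region:
  z(0, 0) = 0
  z(5, 0) = 30
  z(0, 10) = 40  ←
The maximum is at x_1 = 0, x_2 = 10.

(0, 10)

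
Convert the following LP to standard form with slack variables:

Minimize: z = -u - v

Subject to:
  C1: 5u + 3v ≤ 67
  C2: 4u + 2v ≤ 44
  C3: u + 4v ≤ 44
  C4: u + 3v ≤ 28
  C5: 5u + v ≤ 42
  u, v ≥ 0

min z = -u - v

s.t.
  5u + 3v + s1 = 67
  4u + 2v + s2 = 44
  u + 4v + s3 = 44
  u + 3v + s4 = 28
  5u + v + s5 = 42
  u, v, s1, s2, s3, s4, s5 ≥ 0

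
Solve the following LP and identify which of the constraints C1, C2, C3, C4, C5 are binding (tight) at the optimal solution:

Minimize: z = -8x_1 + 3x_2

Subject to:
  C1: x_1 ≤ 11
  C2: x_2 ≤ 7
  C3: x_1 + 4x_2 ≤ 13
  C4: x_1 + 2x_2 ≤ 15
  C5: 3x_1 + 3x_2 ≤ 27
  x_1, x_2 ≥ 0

At x_1 = 9, x_2 = 0, compute slack b - a·x for each constraint:
  C1: 11 − 9 = 2  (slack)
  C2: 7 − 0 = 7  (slack)
  C3: 13 − 9 = 4  (slack)
  C4: 15 − 9 = 6  (slack)
  C5: 27 − 27 = 0  (binding)

Optimal: x_1 = 9, x_2 = 0
Binding: C5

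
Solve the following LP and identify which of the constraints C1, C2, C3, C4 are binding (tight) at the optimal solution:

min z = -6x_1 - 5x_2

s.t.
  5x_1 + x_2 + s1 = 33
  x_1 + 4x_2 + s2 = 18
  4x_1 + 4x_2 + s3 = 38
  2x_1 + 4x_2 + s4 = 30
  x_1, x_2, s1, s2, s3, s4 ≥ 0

At x_1 = 6, x_2 = 3, compute slack b - a·x for each constraint:
  C1: 33 − 33 = 0  (binding)
  C2: 18 − 18 = 0  (binding)
  C3: 38 − 36 = 2  (slack)
  C4: 30 − 24 = 6  (slack)

Optimal: x_1 = 6, x_2 = 3
Binding: C1, C2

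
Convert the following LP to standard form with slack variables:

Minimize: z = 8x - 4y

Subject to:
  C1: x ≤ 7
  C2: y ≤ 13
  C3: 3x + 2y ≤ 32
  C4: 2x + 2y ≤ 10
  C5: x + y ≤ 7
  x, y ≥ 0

min z = 8x - 4y

s.t.
  x + s1 = 7
  y + s2 = 13
  3x + 2y + s3 = 32
  2x + 2y + s4 = 10
  x + y + s5 = 7
  x, y, s1, s2, s3, s4, s5 ≥ 0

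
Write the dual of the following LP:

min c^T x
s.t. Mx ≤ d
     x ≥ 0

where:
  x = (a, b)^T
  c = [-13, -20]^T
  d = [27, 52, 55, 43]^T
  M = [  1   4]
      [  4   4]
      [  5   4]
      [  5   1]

Primal min cᵀx s.t. Ax ≤ b, x ≥ 0  →  Dual max −bᵀy s.t. Aᵀy ≥ −c, y ≥ 0.

Maximize: z = -27y1 - 52y2 - 55y3 - 43y4

Subject to:
  y1 + 4y2 + 5y3 + 5y4 ≥ 13
  4y1 + 4y2 + 4y3 + y4 ≥ 20
  y1, y2, y3, y4 ≥ 0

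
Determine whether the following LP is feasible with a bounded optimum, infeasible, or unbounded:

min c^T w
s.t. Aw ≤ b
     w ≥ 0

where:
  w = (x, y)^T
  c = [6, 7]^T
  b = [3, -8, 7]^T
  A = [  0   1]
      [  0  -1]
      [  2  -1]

Infeasible (no feasible solution exists)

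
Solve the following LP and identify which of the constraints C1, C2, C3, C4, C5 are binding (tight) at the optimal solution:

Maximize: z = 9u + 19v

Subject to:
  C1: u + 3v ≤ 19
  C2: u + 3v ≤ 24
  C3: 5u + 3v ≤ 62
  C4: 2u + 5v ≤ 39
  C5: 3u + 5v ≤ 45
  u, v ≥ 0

At u = 10, v = 3, compute slack b - a·x for each constraint:
  C1: 19 − 19 = 0  (binding)
  C2: 24 − 19 = 5  (slack)
  C3: 62 − 59 = 3  (slack)
  C4: 39 − 35 = 4  (slack)
  C5: 45 − 45 = 0  (binding)

Optimal: u = 10, v = 3
Binding: C1, C5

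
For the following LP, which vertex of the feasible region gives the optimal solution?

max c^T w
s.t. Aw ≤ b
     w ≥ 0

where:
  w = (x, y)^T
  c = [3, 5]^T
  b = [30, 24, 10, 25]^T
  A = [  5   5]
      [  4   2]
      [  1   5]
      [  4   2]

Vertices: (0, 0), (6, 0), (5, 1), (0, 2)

Evaluate the objective at each vertex of the feasible region:
  z(0, 0) = 0
  z(6, 0) = 18
  z(5, 1) = 20  ←
  z(0, 2) = 10
The maximum is at x = 5, y = 1.

(5, 1)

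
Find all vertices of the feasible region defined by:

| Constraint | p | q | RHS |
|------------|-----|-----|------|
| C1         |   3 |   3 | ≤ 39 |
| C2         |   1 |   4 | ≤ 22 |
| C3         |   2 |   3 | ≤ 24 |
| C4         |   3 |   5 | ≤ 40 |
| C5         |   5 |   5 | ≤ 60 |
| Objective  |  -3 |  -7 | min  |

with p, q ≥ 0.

(0, 0), (12, 0), (6, 4), (0, 5.5)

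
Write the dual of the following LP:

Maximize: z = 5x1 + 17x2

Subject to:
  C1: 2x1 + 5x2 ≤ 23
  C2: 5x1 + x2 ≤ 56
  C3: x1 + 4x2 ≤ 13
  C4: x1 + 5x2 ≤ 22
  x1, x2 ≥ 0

Primal max cᵀx s.t. Ax ≤ b, x ≥ 0  →  Dual min bᵀy s.t. Aᵀy ≥ c, y ≥ 0.

Minimize: z = 23y1 + 56y2 + 13y3 + 22y4

Subject to:
  2y1 + 5y2 + y3 + y4 ≥ 5
  5y1 + y2 + 4y3 + 5y4 ≥ 17
  y1, y2, y3, y4 ≥ 0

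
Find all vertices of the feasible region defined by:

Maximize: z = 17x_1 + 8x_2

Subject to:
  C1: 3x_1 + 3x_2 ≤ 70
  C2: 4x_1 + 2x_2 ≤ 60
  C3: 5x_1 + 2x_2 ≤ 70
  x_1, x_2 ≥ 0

(0, 0), (14, 0), (10, 10), (6.667, 16.67), (0, 23.33)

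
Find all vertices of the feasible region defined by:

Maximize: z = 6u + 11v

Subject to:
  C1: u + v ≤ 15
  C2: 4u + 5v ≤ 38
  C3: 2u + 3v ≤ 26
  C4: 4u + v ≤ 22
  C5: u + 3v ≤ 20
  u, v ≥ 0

(0, 0), (5.5, 0), (4.5, 4), (2, 6), (0, 6.667)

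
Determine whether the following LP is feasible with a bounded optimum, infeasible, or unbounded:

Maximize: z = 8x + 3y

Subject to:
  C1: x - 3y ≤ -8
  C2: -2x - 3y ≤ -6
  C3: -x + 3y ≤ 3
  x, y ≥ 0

Infeasible (no feasible solution exists)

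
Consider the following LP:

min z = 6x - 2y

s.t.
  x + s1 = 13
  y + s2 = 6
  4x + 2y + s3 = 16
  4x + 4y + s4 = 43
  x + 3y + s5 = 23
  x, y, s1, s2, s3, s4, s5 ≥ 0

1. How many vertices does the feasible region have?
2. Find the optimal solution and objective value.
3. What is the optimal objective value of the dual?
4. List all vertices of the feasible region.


1. 4
2. x = 0, y = 6, z = -12
3. -12
4. (0, 0), (4, 0), (1, 6), (0, 6)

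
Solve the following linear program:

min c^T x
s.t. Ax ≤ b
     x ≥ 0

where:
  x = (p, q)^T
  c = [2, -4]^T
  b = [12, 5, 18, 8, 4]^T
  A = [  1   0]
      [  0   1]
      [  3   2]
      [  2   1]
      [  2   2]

Evaluate the objective at each vertex of the feasible region:
  z(0, 0) = 0
  z(2, 0) = 4
  z(0, 2) = -8  ←
The minimum is at p = 0, q = 2.

p = 0, q = 2, z = -8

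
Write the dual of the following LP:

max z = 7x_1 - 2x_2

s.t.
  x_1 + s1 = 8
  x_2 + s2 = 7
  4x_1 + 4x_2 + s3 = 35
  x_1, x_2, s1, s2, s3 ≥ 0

Primal max cᵀx s.t. Ax ≤ b, x ≥ 0  →  Dual min bᵀy s.t. Aᵀy ≥ c, y ≥ 0.

Minimize: z = 8y1 + 7y2 + 35y3

Subject to:
  y1 + 4y3 ≥ 7
  y2 + 4y3 ≥ -2
  y1, y2, y3 ≥ 0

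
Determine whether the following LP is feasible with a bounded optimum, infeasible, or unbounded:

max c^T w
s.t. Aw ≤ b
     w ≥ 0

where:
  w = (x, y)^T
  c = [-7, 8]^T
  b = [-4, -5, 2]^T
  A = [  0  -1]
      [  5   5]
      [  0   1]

Infeasible (no feasible solution exists)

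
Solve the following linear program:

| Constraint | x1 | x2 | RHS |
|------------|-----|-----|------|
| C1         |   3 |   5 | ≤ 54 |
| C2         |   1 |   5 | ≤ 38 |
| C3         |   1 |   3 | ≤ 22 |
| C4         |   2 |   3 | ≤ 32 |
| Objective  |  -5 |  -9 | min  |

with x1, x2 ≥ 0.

Evaluate the objective at each vertex of the feasible region:
  z(0, 0) = 0
  z(16, 0) = -80
  z(10, 4) = -86  ←
  z(0, 7.333) = -66
The minimum is at x1 = 10, x2 = 4.

x1 = 10, x2 = 4, z = -86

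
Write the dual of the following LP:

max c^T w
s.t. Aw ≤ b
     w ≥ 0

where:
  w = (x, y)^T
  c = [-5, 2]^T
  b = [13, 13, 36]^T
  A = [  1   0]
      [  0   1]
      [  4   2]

Primal max cᵀx s.t. Ax ≤ b, x ≥ 0  →  Dual min bᵀy s.t. Aᵀy ≥ c, y ≥ 0.

Minimize: z = 13y1 + 13y2 + 36y3

Subject to:
  y1 + 4y3 ≥ -5
  y2 + 2y3 ≥ 2
  y1, y2, y3 ≥ 0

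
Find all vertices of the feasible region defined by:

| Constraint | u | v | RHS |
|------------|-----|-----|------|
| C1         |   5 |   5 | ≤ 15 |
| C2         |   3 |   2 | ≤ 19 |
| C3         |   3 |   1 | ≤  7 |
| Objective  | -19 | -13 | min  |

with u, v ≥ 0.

(0, 0), (2.333, 0), (2, 1), (0, 3)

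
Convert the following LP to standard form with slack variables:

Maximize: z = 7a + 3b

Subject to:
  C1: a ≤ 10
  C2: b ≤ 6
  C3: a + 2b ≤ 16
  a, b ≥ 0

max z = 7a + 3b

s.t.
  a + s1 = 10
  b + s2 = 6
  a + 2b + s3 = 16
  a, b, s1, s2, s3 ≥ 0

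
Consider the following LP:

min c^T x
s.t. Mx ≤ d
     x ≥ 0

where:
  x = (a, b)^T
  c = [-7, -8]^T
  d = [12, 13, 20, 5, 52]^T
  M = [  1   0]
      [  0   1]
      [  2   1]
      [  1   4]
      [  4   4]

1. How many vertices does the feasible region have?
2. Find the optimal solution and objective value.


1. 3
2. a = 5, b = 0, z = -35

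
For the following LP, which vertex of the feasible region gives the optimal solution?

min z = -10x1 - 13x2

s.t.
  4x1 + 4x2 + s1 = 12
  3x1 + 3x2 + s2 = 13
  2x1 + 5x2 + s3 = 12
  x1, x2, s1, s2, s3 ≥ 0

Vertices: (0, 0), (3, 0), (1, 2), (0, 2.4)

Evaluate the objective at each vertex of the feasible region:
  z(0, 0) = 0
  z(3, 0) = -30
  z(1, 2) = -36  ←
  z(0, 2.4) = -31.2
The minimum is at x1 = 1, x2 = 2.

(1, 2)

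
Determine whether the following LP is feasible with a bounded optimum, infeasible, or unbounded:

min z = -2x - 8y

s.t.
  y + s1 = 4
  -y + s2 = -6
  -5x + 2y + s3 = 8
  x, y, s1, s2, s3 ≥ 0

Infeasible (no feasible solution exists)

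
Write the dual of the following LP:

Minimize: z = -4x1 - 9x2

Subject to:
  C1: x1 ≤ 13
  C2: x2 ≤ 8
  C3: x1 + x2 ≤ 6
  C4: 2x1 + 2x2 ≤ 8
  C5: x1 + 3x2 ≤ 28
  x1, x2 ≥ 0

Primal min cᵀx s.t. Ax ≤ b, x ≥ 0  →  Dual max −bᵀy s.t. Aᵀy ≥ −c, y ≥ 0.

Maximize: z = -13y1 - 8y2 - 6y3 - 8y4 - 28y5

Subject to:
  y1 + y3 + 2y4 + y5 ≥ 4
  y2 + y3 + 2y4 + 3y5 ≥ 9
  y1, y2, y3, y4, y5 ≥ 0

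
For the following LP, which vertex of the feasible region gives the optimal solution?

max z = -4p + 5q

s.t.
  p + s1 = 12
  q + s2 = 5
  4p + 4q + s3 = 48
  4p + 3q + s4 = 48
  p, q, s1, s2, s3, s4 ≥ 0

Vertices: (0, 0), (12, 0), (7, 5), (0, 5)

Evaluate the objective at each vertex of the feasible region:
  z(0, 0) = 0
  z(12, 0) = -48
  z(7, 5) = -3
  z(0, 5) = 25  ←
The maximum is at p = 0, q = 5.

(0, 5)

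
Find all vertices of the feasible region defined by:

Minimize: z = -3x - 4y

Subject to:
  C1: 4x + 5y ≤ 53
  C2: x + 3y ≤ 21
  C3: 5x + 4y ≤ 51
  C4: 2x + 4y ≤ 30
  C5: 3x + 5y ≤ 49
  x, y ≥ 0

(0, 0), (10.2, 0), (7, 4), (3, 6), (0, 7)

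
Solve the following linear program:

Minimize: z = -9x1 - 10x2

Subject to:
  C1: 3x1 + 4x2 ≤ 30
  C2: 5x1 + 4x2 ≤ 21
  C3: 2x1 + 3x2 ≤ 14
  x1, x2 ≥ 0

Evaluate the objective at each vertex of the feasible region:
  z(0, 0) = 0
  z(4.2, 0) = -37.8
  z(1, 4) = -49  ←
  z(0, 4.667) = -46.67
The minimum is at x1 = 1, x2 = 4.

x1 = 1, x2 = 4, z = -49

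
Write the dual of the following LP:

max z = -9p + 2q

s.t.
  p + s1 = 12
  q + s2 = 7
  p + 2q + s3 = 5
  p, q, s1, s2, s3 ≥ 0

Primal max cᵀx s.t. Ax ≤ b, x ≥ 0  →  Dual min bᵀy s.t. Aᵀy ≥ c, y ≥ 0.

Minimize: z = 12y1 + 7y2 + 5y3

Subject to:
  y1 + y3 ≥ -9
  y2 + 2y3 ≥ 2
  y1, y2, y3 ≥ 0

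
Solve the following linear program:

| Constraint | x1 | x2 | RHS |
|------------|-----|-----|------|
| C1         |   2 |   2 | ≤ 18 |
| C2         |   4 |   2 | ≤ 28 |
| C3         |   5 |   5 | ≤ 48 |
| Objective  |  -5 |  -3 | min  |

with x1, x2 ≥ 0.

Evaluate the objective at each vertex of the feasible region:
  z(0, 0) = 0
  z(7, 0) = -35
  z(5, 4) = -37  ←
  z(0, 9) = -27
The minimum is at x1 = 5, x2 = 4.

x1 = 5, x2 = 4, z = -37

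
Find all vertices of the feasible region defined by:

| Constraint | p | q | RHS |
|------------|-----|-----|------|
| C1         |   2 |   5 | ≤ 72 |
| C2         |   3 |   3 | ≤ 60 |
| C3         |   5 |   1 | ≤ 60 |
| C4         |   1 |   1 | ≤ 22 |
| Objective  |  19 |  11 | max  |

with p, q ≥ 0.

(0, 0), (12, 0), (10, 10), (9.333, 10.67), (0, 14.4)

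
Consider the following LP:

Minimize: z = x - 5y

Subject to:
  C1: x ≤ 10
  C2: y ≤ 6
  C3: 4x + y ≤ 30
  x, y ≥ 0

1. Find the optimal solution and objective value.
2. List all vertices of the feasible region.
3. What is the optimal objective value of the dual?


1. x = 0, y = 6, z = -30
2. (0, 0), (7.5, 0), (6, 6), (0, 6)
3. -30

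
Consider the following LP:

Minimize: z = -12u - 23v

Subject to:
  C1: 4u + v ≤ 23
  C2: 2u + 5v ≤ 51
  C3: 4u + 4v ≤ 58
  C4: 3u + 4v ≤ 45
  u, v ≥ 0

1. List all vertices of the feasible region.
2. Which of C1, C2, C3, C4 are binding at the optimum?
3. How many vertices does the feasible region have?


1. (0, 0), (5.75, 0), (3.615, 8.538), (3, 9), (0, 10.2)
2. C2, C4
3. 5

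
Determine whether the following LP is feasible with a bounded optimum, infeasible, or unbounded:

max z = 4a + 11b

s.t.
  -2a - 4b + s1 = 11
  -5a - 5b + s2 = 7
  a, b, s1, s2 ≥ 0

Unbounded (objective can increase without bound)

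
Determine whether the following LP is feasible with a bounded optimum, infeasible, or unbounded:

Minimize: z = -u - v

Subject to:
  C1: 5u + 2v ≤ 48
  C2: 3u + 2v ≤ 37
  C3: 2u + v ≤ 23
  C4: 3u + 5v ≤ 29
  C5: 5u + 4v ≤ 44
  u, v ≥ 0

Feasible with a bounded optimal solution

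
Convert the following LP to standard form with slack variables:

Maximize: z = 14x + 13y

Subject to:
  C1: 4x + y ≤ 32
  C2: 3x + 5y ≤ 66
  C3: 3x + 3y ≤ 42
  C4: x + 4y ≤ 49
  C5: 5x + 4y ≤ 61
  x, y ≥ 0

max z = 14x + 13y

s.t.
  4x + y + s1 = 32
  3x + 5y + s2 = 66
  3x + 3y + s3 = 42
  x + 4y + s4 = 49
  5x + 4y + s5 = 61
  x, y, s1, s2, s3, s4, s5 ≥ 0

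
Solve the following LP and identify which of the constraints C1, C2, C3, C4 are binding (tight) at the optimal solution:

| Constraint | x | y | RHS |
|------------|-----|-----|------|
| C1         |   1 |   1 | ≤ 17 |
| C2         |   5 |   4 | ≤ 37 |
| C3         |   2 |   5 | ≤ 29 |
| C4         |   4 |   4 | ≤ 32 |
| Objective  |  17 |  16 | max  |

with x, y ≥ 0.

At x = 5, y = 3, compute slack b - a·x for each constraint:
  C1: 17 − 8 = 9  (slack)
  C2: 37 − 37 = 0  (binding)
  C3: 29 − 25 = 4  (slack)
  C4: 32 − 32 = 0  (binding)

Optimal: x = 5, y = 3
Binding: C2, C4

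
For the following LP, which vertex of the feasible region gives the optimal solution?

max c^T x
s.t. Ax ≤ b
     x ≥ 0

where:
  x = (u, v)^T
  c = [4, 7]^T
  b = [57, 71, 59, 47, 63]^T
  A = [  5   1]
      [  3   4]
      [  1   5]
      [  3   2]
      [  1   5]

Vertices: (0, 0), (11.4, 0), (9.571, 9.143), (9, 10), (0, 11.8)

Evaluate the objective at each vertex of the feasible region:
  z(0, 0) = 0
  z(11.4, 0) = 45.6
  z(9.571, 9.143) = 102.3
  z(9, 10) = 106  ←
  z(0, 11.8) = 82.6
The maximum is at u = 9, v = 10.

(9, 10)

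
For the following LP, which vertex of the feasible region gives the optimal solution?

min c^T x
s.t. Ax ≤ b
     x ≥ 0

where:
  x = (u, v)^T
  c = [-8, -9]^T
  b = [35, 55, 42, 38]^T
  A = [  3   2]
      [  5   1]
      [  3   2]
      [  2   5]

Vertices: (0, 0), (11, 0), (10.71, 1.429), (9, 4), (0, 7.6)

Evaluate the objective at each vertex of the feasible region:
  z(0, 0) = 0
  z(11, 0) = -88
  z(10.71, 1.429) = -98.57
  z(9, 4) = -108  ←
  z(0, 7.6) = -68.4
The minimum is at u = 9, v = 4.

(9, 4)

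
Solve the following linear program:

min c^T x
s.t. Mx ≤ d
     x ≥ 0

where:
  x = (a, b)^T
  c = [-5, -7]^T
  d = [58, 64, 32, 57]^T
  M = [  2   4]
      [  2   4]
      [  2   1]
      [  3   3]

Evaluate the objective at each vertex of the feasible region:
  z(0, 0) = 0
  z(16, 0) = -80
  z(13, 6) = -107
  z(9, 10) = -115  ←
  z(0, 14.5) = -101.5
The minimum is at a = 9, b = 10.

a = 9, b = 10, z = -115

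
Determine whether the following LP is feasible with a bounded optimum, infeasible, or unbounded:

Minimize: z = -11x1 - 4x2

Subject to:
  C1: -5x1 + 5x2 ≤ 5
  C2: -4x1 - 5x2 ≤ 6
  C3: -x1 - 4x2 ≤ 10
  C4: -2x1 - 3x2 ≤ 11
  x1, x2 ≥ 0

Unbounded (objective can decrease without bound)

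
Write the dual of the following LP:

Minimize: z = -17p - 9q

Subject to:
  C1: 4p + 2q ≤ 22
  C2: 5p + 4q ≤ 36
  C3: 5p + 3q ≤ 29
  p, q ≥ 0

Primal min cᵀx s.t. Ax ≤ b, x ≥ 0  →  Dual max −bᵀy s.t. Aᵀy ≥ −c, y ≥ 0.

Maximize: z = -22y1 - 36y2 - 29y3

Subject to:
  4y1 + 5y2 + 5y3 ≥ 17
  2y1 + 4y2 + 3y3 ≥ 9
  y1, y2, y3 ≥ 0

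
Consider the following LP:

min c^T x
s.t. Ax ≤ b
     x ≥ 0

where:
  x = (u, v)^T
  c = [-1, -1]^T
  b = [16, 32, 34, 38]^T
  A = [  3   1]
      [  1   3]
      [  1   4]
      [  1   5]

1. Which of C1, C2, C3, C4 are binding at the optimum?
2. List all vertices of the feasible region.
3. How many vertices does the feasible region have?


1. C1, C4
2. (0, 0), (5.333, 0), (3, 7), (0, 7.6)
3. 4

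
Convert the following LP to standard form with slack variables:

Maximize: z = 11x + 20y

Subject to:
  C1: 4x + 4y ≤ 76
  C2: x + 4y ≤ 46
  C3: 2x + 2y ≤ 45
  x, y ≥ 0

max z = 11x + 20y

s.t.
  4x + 4y + s1 = 76
  x + 4y + s2 = 46
  2x + 2y + s3 = 45
  x, y, s1, s2, s3 ≥ 0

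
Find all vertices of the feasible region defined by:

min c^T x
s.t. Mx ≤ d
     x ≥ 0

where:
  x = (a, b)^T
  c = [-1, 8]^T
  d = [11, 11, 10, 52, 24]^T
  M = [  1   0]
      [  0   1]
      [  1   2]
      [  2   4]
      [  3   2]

(0, 0), (8, 0), (7, 1.5), (0, 5)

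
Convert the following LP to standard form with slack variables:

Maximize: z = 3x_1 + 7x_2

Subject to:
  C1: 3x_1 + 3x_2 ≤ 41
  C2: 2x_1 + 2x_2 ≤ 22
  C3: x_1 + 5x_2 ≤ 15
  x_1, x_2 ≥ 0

max z = 3x_1 + 7x_2

s.t.
  3x_1 + 3x_2 + s1 = 41
  2x_1 + 2x_2 + s2 = 22
  x_1 + 5x_2 + s3 = 15
  x_1, x_2, s1, s2, s3 ≥ 0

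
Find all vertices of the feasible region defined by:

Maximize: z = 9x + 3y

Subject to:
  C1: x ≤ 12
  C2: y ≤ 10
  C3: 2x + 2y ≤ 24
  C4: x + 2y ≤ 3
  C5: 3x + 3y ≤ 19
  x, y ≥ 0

(0, 0), (3, 0), (0, 1.5)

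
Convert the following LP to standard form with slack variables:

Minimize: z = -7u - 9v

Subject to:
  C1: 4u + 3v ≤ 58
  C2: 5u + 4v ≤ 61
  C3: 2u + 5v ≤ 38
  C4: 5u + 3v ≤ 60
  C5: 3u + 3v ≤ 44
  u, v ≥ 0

min z = -7u - 9v

s.t.
  4u + 3v + s1 = 58
  5u + 4v + s2 = 61
  2u + 5v + s3 = 38
  5u + 3v + s4 = 60
  3u + 3v + s5 = 44
  u, v, s1, s2, s3, s4, s5 ≥ 0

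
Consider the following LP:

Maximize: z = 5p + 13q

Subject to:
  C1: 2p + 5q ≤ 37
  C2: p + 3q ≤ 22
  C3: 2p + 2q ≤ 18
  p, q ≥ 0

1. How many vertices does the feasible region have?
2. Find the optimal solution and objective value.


1. 5
2. p = 1, q = 7, z = 96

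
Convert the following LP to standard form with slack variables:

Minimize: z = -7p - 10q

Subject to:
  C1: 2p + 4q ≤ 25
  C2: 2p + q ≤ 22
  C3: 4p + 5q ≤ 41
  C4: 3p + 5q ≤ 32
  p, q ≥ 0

min z = -7p - 10q

s.t.
  2p + 4q + s1 = 25
  2p + q + s2 = 22
  4p + 5q + s3 = 41
  3p + 5q + s4 = 32
  p, q, s1, s2, s3, s4 ≥ 0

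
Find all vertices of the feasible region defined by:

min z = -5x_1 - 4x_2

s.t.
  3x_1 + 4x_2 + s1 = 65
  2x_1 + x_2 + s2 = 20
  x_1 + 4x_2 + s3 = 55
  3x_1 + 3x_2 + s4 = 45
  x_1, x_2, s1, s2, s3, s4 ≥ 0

(0, 0), (10, 0), (5, 10), (1.667, 13.33), (0, 13.75)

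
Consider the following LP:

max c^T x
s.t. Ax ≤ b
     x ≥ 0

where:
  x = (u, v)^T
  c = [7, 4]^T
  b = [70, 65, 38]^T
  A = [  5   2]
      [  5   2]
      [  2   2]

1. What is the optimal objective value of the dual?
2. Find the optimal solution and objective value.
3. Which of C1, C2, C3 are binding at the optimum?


1. 103
2. u = 9, v = 10, z = 103
3. C2, C3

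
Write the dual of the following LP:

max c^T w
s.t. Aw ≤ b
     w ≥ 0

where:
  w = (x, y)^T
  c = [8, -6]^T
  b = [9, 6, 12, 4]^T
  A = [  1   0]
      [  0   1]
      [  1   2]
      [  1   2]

Primal max cᵀx s.t. Ax ≤ b, x ≥ 0  →  Dual min bᵀy s.t. Aᵀy ≥ c, y ≥ 0.

Minimize: z = 9y1 + 6y2 + 12y3 + 4y4

Subject to:
  y1 + y3 + y4 ≥ 8
  y2 + 2y3 + 2y4 ≥ -6
  y1, y2, y3, y4 ≥ 0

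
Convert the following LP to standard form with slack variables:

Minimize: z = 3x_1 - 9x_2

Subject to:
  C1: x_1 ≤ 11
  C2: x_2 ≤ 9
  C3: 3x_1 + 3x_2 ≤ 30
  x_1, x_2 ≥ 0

min z = 3x_1 - 9x_2

s.t.
  x_1 + s1 = 11
  x_2 + s2 = 9
  3x_1 + 3x_2 + s3 = 30
  x_1, x_2, s1, s2, s3 ≥ 0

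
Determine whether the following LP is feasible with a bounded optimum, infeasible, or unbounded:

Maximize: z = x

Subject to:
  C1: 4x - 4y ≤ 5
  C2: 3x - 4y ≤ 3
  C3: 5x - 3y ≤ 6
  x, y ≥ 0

Unbounded (objective can increase without bound)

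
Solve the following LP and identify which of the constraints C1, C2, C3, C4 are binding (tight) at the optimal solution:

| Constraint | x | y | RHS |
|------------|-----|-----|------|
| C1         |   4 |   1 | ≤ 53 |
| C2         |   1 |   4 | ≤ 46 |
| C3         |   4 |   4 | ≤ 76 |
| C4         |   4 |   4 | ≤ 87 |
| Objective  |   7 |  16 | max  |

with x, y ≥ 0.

At x = 10, y = 9, compute slack b - a·x for each constraint:
  C1: 53 − 49 = 4  (slack)
  C2: 46 − 46 = 0  (binding)
  C3: 76 − 76 = 0  (binding)
  C4: 87 − 76 = 11  (slack)

Optimal: x = 10, y = 9
Binding: C2, C3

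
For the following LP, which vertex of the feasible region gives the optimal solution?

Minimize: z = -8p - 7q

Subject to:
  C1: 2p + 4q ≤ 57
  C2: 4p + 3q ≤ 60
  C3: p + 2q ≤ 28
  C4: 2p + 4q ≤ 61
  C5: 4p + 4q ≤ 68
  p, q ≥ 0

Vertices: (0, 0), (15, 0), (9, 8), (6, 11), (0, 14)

Evaluate the objective at each vertex of the feasible region:
  z(0, 0) = 0
  z(15, 0) = -120
  z(9, 8) = -128  ←
  z(6, 11) = -125
  z(0, 14) = -98
The minimum is at p = 9, q = 8.

(9, 8)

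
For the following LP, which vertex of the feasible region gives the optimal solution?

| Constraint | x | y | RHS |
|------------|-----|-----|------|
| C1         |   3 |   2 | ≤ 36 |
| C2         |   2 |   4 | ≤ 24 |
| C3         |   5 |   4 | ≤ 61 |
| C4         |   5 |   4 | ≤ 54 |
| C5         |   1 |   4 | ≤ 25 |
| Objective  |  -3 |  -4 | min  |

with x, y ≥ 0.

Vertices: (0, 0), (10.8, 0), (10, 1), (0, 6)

Evaluate the objective at each vertex of the feasible region:
  z(0, 0) = 0
  z(10.8, 0) = -32.4
  z(10, 1) = -34  ←
  z(0, 6) = -24
The minimum is at x = 10, y = 1.

(10, 1)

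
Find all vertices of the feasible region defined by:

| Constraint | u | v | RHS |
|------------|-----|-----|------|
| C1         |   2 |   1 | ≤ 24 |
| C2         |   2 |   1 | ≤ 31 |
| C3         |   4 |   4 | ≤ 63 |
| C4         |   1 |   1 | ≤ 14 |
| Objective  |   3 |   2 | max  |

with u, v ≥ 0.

(0, 0), (12, 0), (10, 4), (0, 14)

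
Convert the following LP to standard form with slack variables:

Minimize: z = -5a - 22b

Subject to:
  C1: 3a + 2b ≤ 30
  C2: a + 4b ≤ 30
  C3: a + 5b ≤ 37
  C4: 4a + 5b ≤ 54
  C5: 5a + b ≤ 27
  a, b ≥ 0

min z = -5a - 22b

s.t.
  3a + 2b + s1 = 30
  a + 4b + s2 = 30
  a + 5b + s3 = 37
  4a + 5b + s4 = 54
  5a + b + s5 = 27
  a, b, s1, s2, s3, s4, s5 ≥ 0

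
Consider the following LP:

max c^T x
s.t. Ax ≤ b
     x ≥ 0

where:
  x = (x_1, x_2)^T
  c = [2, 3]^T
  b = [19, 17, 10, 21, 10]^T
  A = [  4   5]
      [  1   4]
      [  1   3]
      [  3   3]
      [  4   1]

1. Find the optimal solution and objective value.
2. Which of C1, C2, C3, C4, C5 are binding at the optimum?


1. x_1 = 1, x_2 = 3, z = 11
2. C1, C3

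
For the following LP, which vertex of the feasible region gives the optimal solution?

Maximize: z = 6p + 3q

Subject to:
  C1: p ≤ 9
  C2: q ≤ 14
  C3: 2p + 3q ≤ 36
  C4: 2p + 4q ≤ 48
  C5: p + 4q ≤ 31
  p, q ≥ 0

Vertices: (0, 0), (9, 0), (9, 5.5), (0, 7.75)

Evaluate the objective at each vertex of the feasible region:
  z(0, 0) = 0
  z(9, 0) = 54
  z(9, 5.5) = 70.5  ←
  z(0, 7.75) = 23.25
The maximum is at p = 9, q = 5.5.

(9, 5.5)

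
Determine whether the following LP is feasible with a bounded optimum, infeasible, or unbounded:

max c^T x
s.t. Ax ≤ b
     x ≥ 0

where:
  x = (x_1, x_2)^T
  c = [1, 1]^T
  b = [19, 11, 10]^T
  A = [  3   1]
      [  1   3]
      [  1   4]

Feasible with a bounded optimal solution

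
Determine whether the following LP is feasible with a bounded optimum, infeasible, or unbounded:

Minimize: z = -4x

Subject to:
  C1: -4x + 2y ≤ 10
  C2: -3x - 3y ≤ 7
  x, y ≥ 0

Unbounded (objective can decrease without bound)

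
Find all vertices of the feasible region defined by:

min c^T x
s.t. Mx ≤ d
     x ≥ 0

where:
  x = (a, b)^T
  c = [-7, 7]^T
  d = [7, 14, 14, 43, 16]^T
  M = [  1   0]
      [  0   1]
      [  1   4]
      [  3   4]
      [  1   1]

(0, 0), (7, 0), (7, 1.75), (0, 3.5)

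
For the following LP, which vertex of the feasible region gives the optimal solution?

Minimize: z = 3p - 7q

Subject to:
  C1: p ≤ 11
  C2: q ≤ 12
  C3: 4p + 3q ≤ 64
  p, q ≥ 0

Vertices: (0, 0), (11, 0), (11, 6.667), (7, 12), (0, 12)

Evaluate the objective at each vertex of the feasible region:
  z(0, 0) = 0
  z(11, 0) = 33
  z(11, 6.667) = -13.67
  z(7, 12) = -63
  z(0, 12) = -84  ←
The minimum is at p = 0, q = 12.

(0, 12)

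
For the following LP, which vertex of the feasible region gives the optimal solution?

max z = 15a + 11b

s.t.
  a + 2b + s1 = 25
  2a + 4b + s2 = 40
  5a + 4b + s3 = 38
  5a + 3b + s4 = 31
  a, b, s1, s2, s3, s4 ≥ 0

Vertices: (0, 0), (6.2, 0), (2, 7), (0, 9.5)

Evaluate the objective at each vertex of the feasible region:
  z(0, 0) = 0
  z(6.2, 0) = 93
  z(2, 7) = 107  ←
  z(0, 9.5) = 104.5
The maximum is at a = 2, b = 7.

(2, 7)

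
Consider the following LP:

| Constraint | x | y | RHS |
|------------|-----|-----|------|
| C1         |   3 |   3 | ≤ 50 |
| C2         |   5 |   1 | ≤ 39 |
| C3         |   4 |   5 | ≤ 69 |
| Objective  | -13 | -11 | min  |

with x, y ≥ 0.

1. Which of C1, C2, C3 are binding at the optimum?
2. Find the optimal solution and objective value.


1. C2, C3
2. x = 6, y = 9, z = -177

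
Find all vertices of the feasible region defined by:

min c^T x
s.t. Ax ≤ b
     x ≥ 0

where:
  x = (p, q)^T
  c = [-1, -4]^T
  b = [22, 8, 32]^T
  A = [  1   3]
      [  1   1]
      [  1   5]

(0, 0), (8, 0), (2, 6), (0, 6.4)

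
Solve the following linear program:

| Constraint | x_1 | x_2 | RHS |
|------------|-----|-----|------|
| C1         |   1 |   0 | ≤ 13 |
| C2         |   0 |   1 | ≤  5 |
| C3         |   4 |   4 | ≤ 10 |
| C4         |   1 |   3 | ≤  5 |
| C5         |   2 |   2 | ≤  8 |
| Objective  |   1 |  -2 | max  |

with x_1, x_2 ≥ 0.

Evaluate the objective at each vertex of the feasible region:
  z(0, 0) = 0
  z(2.5, 0) = 2.5  ←
  z(1.25, 1.25) = -1.25
  z(0, 1.667) = -3.333
The maximum is at x_1 = 2.5, x_2 = 0.

x_1 = 2.5, x_2 = 0, z = 2.5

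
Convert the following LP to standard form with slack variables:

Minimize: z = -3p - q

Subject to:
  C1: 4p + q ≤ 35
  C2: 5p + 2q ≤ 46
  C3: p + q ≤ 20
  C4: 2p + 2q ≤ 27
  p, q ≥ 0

min z = -3p - q

s.t.
  4p + q + s1 = 35
  5p + 2q + s2 = 46
  p + q + s3 = 20
  2p + 2q + s4 = 27
  p, q, s1, s2, s3, s4 ≥ 0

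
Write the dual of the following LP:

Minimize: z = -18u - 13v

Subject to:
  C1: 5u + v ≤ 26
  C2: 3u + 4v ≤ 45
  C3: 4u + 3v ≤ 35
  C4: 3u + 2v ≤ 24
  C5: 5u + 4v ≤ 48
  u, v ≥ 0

Primal min cᵀx s.t. Ax ≤ b, x ≥ 0  →  Dual max −bᵀy s.t. Aᵀy ≥ −c, y ≥ 0.

Maximize: z = -26y1 - 45y2 - 35y3 - 24y4 - 48y5

Subject to:
  5y1 + 3y2 + 4y3 + 3y4 + 5y5 ≥ 18
  y1 + 4y2 + 3y3 + 2y4 + 4y5 ≥ 13
  y1, y2, y3, y4, y5 ≥ 0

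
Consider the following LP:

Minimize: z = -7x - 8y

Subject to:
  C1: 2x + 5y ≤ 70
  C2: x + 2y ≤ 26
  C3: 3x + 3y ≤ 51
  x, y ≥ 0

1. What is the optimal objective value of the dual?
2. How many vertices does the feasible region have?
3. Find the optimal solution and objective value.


1. -128
2. 4
3. x = 8, y = 9, z = -128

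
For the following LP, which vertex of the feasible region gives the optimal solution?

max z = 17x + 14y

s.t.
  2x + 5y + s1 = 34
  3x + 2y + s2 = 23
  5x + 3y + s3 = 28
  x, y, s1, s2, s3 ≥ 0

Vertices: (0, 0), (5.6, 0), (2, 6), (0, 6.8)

Evaluate the objective at each vertex of the feasible region:
  z(0, 0) = 0
  z(5.6, 0) = 95.2
  z(2, 6) = 118  ←
  z(0, 6.8) = 95.2
The maximum is at x = 2, y = 6.

(2, 6)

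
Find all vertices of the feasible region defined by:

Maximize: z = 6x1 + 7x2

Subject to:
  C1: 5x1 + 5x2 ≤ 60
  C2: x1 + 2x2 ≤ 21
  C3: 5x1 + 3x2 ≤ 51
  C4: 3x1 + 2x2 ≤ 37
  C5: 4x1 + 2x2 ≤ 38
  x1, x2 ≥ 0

(0, 0), (9.5, 0), (7, 5), (3, 9), (0, 10.5)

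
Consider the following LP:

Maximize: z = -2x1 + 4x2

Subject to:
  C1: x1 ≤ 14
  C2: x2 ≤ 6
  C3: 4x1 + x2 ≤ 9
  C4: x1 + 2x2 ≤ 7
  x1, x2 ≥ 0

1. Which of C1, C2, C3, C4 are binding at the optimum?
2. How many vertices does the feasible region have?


1. C4
2. 4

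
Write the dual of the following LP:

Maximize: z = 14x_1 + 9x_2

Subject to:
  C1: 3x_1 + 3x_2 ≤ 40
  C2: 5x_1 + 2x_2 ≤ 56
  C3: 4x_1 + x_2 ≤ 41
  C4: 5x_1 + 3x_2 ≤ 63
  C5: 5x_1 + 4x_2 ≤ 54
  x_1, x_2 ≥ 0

Primal max cᵀx s.t. Ax ≤ b, x ≥ 0  →  Dual min bᵀy s.t. Aᵀy ≥ c, y ≥ 0.

Minimize: z = 40y1 + 56y2 + 41y3 + 63y4 + 54y5

Subject to:
  3y1 + 5y2 + 4y3 + 5y4 + 5y5 ≥ 14
  3y1 + 2y2 + y3 + 3y4 + 4y5 ≥ 9
  y1, y2, y3, y4, y5 ≥ 0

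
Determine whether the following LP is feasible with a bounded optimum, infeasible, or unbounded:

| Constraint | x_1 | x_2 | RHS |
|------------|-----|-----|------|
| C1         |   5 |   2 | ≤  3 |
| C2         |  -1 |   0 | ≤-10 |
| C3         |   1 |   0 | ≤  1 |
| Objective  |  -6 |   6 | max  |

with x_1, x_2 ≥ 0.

Infeasible (no feasible solution exists)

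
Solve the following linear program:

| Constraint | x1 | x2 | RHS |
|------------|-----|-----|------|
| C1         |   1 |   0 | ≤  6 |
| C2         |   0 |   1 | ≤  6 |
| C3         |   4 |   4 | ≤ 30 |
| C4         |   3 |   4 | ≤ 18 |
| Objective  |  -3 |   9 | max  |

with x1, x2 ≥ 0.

Evaluate the objective at each vertex of the feasible region:
  z(0, 0) = 0
  z(6, 0) = -18
  z(0, 4.5) = 40.5  ←
The maximum is at x1 = 0, x2 = 4.5.

x1 = 0, x2 = 4.5, z = 40.5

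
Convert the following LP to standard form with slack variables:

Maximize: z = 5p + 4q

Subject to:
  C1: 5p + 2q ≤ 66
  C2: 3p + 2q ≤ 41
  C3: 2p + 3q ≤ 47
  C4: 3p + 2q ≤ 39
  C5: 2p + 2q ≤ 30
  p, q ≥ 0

max z = 5p + 4q

s.t.
  5p + 2q + s1 = 66
  3p + 2q + s2 = 41
  2p + 3q + s3 = 47
  3p + 2q + s4 = 39
  2p + 2q + s5 = 30
  p, q, s1, s2, s3, s4, s5 ≥ 0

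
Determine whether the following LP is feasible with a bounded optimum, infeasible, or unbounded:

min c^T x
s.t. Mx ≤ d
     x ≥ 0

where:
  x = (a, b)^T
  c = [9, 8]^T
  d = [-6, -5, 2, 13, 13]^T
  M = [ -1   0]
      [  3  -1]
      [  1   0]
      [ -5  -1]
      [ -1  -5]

Infeasible (no feasible solution exists)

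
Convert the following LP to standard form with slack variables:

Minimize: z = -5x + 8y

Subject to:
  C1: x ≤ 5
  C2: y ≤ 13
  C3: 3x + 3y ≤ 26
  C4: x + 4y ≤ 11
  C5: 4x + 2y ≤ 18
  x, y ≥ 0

min z = -5x + 8y

s.t.
  x + s1 = 5
  y + s2 = 13
  3x + 3y + s3 = 26
  x + 4y + s4 = 11
  4x + 2y + s5 = 18
  x, y, s1, s2, s3, s4, s5 ≥ 0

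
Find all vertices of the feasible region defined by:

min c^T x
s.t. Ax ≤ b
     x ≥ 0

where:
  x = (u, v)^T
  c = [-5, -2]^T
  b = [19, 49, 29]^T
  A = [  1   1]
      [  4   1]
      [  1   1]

(0, 0), (12.25, 0), (10, 9), (0, 19)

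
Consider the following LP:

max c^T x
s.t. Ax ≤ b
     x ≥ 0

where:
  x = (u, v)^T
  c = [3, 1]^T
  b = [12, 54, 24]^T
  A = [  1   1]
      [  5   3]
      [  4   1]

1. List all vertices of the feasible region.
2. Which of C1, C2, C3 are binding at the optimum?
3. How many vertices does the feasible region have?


1. (0, 0), (6, 0), (4, 8), (0, 12)
2. C1, C3
3. 4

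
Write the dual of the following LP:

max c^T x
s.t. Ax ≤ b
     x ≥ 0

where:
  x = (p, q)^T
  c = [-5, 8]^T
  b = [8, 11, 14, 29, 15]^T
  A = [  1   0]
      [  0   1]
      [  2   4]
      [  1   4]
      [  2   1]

Primal max cᵀx s.t. Ax ≤ b, x ≥ 0  →  Dual min bᵀy s.t. Aᵀy ≥ c, y ≥ 0.

Minimize: z = 8y1 + 11y2 + 14y3 + 29y4 + 15y5

Subject to:
  y1 + 2y3 + y4 + 2y5 ≥ -5
  y2 + 4y3 + 4y4 + y5 ≥ 8
  y1, y2, y3, y4, y5 ≥ 0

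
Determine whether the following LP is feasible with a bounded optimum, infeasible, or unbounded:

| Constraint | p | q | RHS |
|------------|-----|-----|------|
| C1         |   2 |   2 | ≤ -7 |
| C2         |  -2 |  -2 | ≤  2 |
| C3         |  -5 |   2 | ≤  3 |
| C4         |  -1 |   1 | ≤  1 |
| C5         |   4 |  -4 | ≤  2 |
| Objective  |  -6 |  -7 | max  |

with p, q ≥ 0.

Infeasible (no feasible solution exists)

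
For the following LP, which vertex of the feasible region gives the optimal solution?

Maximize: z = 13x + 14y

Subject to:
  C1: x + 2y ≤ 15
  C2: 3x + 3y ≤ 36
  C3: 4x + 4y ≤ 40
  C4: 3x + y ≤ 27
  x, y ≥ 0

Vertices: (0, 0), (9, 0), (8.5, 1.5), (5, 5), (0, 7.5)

Evaluate the objective at each vertex of the feasible region:
  z(0, 0) = 0
  z(9, 0) = 117
  z(8.5, 1.5) = 131.5
  z(5, 5) = 135  ←
  z(0, 7.5) = 105
The maximum is at x = 5, y = 5.

(5, 5)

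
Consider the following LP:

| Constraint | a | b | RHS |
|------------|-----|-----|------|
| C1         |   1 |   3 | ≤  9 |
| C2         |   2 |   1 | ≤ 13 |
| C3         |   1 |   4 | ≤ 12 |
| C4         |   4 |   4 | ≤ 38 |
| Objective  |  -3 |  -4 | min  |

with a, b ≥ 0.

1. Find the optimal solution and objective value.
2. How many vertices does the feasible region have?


1. a = 6, b = 1, z = -22
2. 4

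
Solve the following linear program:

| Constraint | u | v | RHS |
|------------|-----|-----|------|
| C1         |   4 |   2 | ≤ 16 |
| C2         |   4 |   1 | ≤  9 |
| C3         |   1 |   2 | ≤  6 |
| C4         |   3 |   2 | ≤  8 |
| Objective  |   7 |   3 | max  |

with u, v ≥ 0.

Evaluate the objective at each vertex of the feasible region:
  z(0, 0) = 0
  z(2.25, 0) = 15.75
  z(2, 1) = 17  ←
  z(1, 2.5) = 14.5
  z(0, 3) = 9
The maximum is at u = 2, v = 1.

u = 2, v = 1, z = 17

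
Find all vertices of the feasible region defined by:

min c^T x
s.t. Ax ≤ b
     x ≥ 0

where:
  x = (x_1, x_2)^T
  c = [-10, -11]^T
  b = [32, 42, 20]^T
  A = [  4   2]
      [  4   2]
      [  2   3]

(0, 0), (8, 0), (7, 2), (0, 6.667)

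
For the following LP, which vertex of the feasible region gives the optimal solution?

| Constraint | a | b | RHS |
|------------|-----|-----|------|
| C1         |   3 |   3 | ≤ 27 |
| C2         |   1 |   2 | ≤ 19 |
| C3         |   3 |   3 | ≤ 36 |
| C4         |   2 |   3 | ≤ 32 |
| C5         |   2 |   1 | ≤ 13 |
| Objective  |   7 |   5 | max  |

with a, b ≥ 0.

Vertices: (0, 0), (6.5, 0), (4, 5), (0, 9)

Evaluate the objective at each vertex of the feasible region:
  z(0, 0) = 0
  z(6.5, 0) = 45.5
  z(4, 5) = 53  ←
  z(0, 9) = 45
The maximum is at a = 4, b = 5.

(4, 5)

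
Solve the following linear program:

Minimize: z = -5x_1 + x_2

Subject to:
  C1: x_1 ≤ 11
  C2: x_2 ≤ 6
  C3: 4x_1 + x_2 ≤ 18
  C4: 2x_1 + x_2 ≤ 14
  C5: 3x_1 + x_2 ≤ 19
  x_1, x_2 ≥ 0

Evaluate the objective at each vertex of the feasible region:
  z(0, 0) = 0
  z(4.5, 0) = -22.5  ←
  z(3, 6) = -9
  z(0, 6) = 6
The minimum is at x_1 = 4.5, x_2 = 0.

x_1 = 4.5, x_2 = 0, z = -22.5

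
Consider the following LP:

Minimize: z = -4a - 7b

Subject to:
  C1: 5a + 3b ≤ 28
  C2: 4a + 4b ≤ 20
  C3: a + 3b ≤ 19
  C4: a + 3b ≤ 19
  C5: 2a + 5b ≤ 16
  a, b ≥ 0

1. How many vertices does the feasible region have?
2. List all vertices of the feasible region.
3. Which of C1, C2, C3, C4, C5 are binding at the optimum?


1. 4
2. (0, 0), (5, 0), (3, 2), (0, 3.2)
3. C2, C5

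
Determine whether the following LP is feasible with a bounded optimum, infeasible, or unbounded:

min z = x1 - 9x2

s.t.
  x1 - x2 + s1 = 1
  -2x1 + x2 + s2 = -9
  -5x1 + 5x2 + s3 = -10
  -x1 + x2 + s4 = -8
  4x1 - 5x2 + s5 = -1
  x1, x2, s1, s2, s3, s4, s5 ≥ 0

Infeasible (no feasible solution exists)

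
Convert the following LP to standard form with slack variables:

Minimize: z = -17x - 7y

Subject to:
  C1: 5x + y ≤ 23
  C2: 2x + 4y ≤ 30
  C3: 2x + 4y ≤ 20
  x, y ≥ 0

min z = -17x - 7y

s.t.
  5x + y + s1 = 23
  2x + 4y + s2 = 30
  2x + 4y + s3 = 20
  x, y, s1, s2, s3 ≥ 0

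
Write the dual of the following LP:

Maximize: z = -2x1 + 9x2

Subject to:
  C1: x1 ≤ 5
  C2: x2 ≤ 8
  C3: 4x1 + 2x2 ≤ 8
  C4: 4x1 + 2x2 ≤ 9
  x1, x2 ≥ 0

Primal max cᵀx s.t. Ax ≤ b, x ≥ 0  →  Dual min bᵀy s.t. Aᵀy ≥ c, y ≥ 0.

Minimize: z = 5y1 + 8y2 + 8y3 + 9y4

Subject to:
  y1 + 4y3 + 4y4 ≥ -2
  y2 + 2y3 + 2y4 ≥ 9
  y1, y2, y3, y4 ≥ 0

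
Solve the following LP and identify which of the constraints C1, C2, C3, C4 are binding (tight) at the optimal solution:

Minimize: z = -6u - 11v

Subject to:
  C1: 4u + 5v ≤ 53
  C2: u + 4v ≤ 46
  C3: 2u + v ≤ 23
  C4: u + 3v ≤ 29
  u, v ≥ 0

At u = 2, v = 9, compute slack b - a·x for each constraint:
  C1: 53 − 53 = 0  (binding)
  C2: 46 − 38 = 8  (slack)
  C3: 23 − 13 = 10  (slack)
  C4: 29 − 29 = 0  (binding)

Optimal: u = 2, v = 9
Binding: C1, C4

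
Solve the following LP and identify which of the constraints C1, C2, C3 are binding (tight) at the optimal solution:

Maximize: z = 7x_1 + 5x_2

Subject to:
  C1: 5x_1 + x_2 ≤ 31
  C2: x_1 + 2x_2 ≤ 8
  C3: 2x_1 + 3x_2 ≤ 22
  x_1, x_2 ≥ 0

At x_1 = 6, x_2 = 1, compute slack b - a·x for each constraint:
  C1: 31 − 31 = 0  (binding)
  C2: 8 − 8 = 0  (binding)
  C3: 22 − 15 = 7  (slack)

Optimal: x_1 = 6, x_2 = 1
Binding: C1, C2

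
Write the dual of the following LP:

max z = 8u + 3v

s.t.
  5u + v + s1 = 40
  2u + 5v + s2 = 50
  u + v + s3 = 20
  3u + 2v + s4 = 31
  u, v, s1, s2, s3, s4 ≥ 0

Primal max cᵀx s.t. Ax ≤ b, x ≥ 0  →  Dual min bᵀy s.t. Aᵀy ≥ c, y ≥ 0.

Minimize: z = 40y1 + 50y2 + 20y3 + 31y4

Subject to:
  5y1 + 2y2 + y3 + 3y4 ≥ 8
  y1 + 5y2 + y3 + 2y4 ≥ 3
  y1, y2, y3, y4 ≥ 0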